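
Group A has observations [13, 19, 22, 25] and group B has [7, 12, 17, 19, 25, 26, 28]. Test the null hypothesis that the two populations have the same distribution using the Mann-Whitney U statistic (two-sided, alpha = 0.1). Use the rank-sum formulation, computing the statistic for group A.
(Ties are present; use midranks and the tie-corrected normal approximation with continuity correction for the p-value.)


Step 1: Combine and sort all 11 observations; assign midranks.
sorted (value, group): (7,Y), (12,Y), (13,X), (17,Y), (19,X), (19,Y), (22,X), (25,X), (25,Y), (26,Y), (28,Y)
ranks: 7->1, 12->2, 13->3, 17->4, 19->5.5, 19->5.5, 22->7, 25->8.5, 25->8.5, 26->10, 28->11
Step 2: Rank sum for X: R1 = 3 + 5.5 + 7 + 8.5 = 24.
Step 3: U_X = R1 - n1(n1+1)/2 = 24 - 4*5/2 = 24 - 10 = 14.
       U_Y = n1*n2 - U_X = 28 - 14 = 14.
Step 4: Ties are present, so use the tie-corrected normal approximation (with continuity correction) for the p-value.
Step 5: p-value = 1.000000; compare to alpha = 0.1. fail to reject H0.

U_X = 14, p = 1.000000, fail to reject H0 at alpha = 0.1.


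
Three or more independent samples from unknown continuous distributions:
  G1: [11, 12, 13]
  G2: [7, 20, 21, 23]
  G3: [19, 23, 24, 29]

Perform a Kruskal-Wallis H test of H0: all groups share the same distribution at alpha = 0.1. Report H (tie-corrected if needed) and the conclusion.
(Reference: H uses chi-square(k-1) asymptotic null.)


Step 1: Combine all N = 11 observations and assign midranks.
sorted (value, group, rank): (7,G2,1), (11,G1,2), (12,G1,3), (13,G1,4), (19,G3,5), (20,G2,6), (21,G2,7), (23,G2,8.5), (23,G3,8.5), (24,G3,10), (29,G3,11)
Step 2: Sum ranks within each group.
R_1 = 9 (n_1 = 3)
R_2 = 22.5 (n_2 = 4)
R_3 = 34.5 (n_3 = 4)
Step 3: H = 12/(N(N+1)) * sum(R_i^2/n_i) - 3(N+1)
     = 12/(11*12) * (9^2/3 + 22.5^2/4 + 34.5^2/4) - 3*12
     = 0.090909 * 451.125 - 36
     = 5.011364.
Step 4: Ties present; correction factor C = 1 - 6/(11^3 - 11) = 0.995455. Corrected H = 5.011364 / 0.995455 = 5.034247.
Step 5: Under H0, H ~ chi^2(2); p-value = 0.080691.
Step 6: alpha = 0.1. reject H0.

H = 5.0342, df = 2, p = 0.080691, reject H0.


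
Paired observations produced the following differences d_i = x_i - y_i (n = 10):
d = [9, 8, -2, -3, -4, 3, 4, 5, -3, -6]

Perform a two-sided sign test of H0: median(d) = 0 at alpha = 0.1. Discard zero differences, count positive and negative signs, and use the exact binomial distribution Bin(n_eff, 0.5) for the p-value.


Step 1: Discard zero differences. Original n = 10; n_eff = number of nonzero differences = 10.
Nonzero differences (with sign): +9, +8, -2, -3, -4, +3, +4, +5, -3, -6
Step 2: Count signs: positive = 5, negative = 5.
Step 3: Under H0: P(positive) = 0.5, so the number of positives S ~ Bin(10, 0.5).
Step 4: Two-sided exact p-value = sum of Bin(10,0.5) probabilities at or below the observed probability = 1.000000.
Step 5: alpha = 0.1. fail to reject H0.

n_eff = 10, pos = 5, neg = 5, p = 1.000000, fail to reject H0.


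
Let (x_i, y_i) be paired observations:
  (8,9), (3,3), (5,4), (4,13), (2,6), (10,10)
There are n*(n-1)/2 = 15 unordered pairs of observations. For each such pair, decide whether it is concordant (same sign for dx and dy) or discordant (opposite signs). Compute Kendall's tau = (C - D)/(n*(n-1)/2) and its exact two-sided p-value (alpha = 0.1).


Step 1: Enumerate the 15 unordered pairs (i,j) with i<j and classify each by sign(x_j-x_i) * sign(y_j-y_i).
  (1,2):dx=-5,dy=-6->C; (1,3):dx=-3,dy=-5->C; (1,4):dx=-4,dy=+4->D; (1,5):dx=-6,dy=-3->C
  (1,6):dx=+2,dy=+1->C; (2,3):dx=+2,dy=+1->C; (2,4):dx=+1,dy=+10->C; (2,5):dx=-1,dy=+3->D
  (2,6):dx=+7,dy=+7->C; (3,4):dx=-1,dy=+9->D; (3,5):dx=-3,dy=+2->D; (3,6):dx=+5,dy=+6->C
  (4,5):dx=-2,dy=-7->C; (4,6):dx=+6,dy=-3->D; (5,6):dx=+8,dy=+4->C
Step 2: C = 10, D = 5, total pairs = 15.
Step 3: tau = (C - D)/(n(n-1)/2) = (10 - 5)/15 = 0.333333.
Step 4: Exact two-sided p-value (enumerate n! = 720 permutations of y under H0): p = 0.469444.
Step 5: alpha = 0.1. fail to reject H0.

tau_b = 0.3333 (C=10, D=5), p = 0.469444, fail to reject H0.


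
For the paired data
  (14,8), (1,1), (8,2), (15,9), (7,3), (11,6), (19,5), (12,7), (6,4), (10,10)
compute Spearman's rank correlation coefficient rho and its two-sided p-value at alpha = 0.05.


Step 1: Rank x and y separately (midranks; no ties here).
rank(x): 14->8, 1->1, 8->4, 15->9, 7->3, 11->6, 19->10, 12->7, 6->2, 10->5
rank(y): 8->8, 1->1, 2->2, 9->9, 3->3, 6->6, 5->5, 7->7, 4->4, 10->10
Step 2: d_i = R_x(i) - R_y(i); compute d_i^2.
  (8-8)^2=0, (1-1)^2=0, (4-2)^2=4, (9-9)^2=0, (3-3)^2=0, (6-6)^2=0, (10-5)^2=25, (7-7)^2=0, (2-4)^2=4, (5-10)^2=25
sum(d^2) = 58.
Step 3: rho = 1 - 6*58 / (10*(10^2 - 1)) = 1 - 348/990 = 0.648485.
Step 4: Under H0, t = rho * sqrt((n-2)/(1-rho^2)) = 2.4095 ~ t(8).
Step 5: Two-sided p-value from the t-distribution with 8 df = 0.042540.
Step 6: alpha = 0.05. reject H0.

rho = 0.6485, p = 0.042540, reject H0 at alpha = 0.05.


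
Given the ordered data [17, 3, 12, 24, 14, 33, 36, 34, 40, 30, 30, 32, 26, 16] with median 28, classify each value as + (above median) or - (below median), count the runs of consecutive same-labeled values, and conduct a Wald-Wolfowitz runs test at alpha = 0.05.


Step 1: Compute median = 28; label A = above, B = below.
Labels in order: BBBBBAAAAAAABB  (n_A = 7, n_B = 7)
Step 2: Count runs R = 3.
Step 3: Under H0 (random ordering), E[R] = 2*n_A*n_B/(n_A+n_B) + 1 = 2*7*7/14 + 1 = 8.0000.
        Var[R] = 2*n_A*n_B*(2*n_A*n_B - n_A - n_B) / ((n_A+n_B)^2 * (n_A+n_B-1)) = 8232/2548 = 3.2308.
        SD[R] = 1.7974.
Step 4: Continuity-corrected z = (R + 0.5 - E[R]) / SD[R] = (3 + 0.5 - 8.0000) / 1.7974 = -2.5036.
Step 5: Two-sided p-value via normal approximation = 2*(1 - Phi(|z|)) = 0.012295.
Step 6: alpha = 0.05. reject H0.

R = 3, z = -2.5036, p = 0.012295, reject H0.


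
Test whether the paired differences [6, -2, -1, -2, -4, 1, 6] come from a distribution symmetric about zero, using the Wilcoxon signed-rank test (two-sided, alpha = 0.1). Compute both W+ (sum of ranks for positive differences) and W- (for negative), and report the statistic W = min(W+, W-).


Step 1: Drop any zero differences (none here) and take |d_i|.
|d| = [6, 2, 1, 2, 4, 1, 6]
Step 2: Midrank |d_i| (ties get averaged ranks).
ranks: |6|->6.5, |2|->3.5, |1|->1.5, |2|->3.5, |4|->5, |1|->1.5, |6|->6.5
Step 3: Attach original signs; sum ranks with positive sign and with negative sign.
W+ = 6.5 + 1.5 + 6.5 = 14.5
W- = 3.5 + 1.5 + 3.5 + 5 = 13.5
(Check: W+ + W- = 28 should equal n(n+1)/2 = 28.)
Step 4: Test statistic W = min(W+, W-) = 13.5.
Step 5: Ties in |d|, so use the tie-corrected normal approximation.
        E[W] = n(n+1)/4 = 7*8/4 = 14.
        Tie groups: |d|=1 (t=2), |d|=2 (t=2), |d|=6 (t=2); sum(t^3 - t) = 18.
        Var[W] = n(n+1)(2n+1)/24 - sum(t^3-t)/48 = 840/24 - 18/48 = 34.625.
        z = (W - E[W]) / sqrt(Var[W]) = (13.5 - 14) / 5.8843 = -0.0850.
        Two-sided p = 2*Phi(z) = 0.932284.
Step 6: alpha = 0.1. fail to reject H0.

W+ = 14.5, W- = 13.5, W = min = 13.5, p = 0.932284, fail to reject H0.


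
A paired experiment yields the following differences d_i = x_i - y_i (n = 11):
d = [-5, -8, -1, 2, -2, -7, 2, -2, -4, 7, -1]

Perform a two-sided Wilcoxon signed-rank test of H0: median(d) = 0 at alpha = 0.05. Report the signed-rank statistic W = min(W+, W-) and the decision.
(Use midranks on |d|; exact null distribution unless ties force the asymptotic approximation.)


Step 1: Drop any zero differences (none here) and take |d_i|.
|d| = [5, 8, 1, 2, 2, 7, 2, 2, 4, 7, 1]
Step 2: Midrank |d_i| (ties get averaged ranks).
ranks: |5|->8, |8|->11, |1|->1.5, |2|->4.5, |2|->4.5, |7|->9.5, |2|->4.5, |2|->4.5, |4|->7, |7|->9.5, |1|->1.5
Step 3: Attach original signs; sum ranks with positive sign and with negative sign.
W+ = 4.5 + 4.5 + 9.5 = 18.5
W- = 8 + 11 + 1.5 + 4.5 + 9.5 + 4.5 + 7 + 1.5 = 47.5
(Check: W+ + W- = 66 should equal n(n+1)/2 = 66.)
Step 4: Test statistic W = min(W+, W-) = 18.5.
Step 5: Ties in |d|, so use the tie-corrected normal approximation.
        E[W] = n(n+1)/4 = 11*12/4 = 33.
        Tie groups: |d|=1 (t=2), |d|=2 (t=4), |d|=7 (t=2); sum(t^3 - t) = 72.
        Var[W] = n(n+1)(2n+1)/24 - sum(t^3-t)/48 = 3036/24 - 72/48 = 125.
        z = (W - E[W]) / sqrt(Var[W]) = (18.5 - 33) / 11.1803 = -1.2969.
        Two-sided p = 2*Phi(z) = 0.194659.
Step 6: alpha = 0.05. fail to reject H0.

W+ = 18.5, W- = 47.5, W = min = 18.5, p = 0.194659, fail to reject H0.


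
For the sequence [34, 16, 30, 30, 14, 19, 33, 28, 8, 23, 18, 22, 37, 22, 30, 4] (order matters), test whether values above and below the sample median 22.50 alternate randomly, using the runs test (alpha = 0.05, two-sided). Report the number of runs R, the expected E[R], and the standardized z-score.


Step 1: Compute median = 22.50; label A = above, B = below.
Labels in order: ABAABBAABABBABAB  (n_A = 8, n_B = 8)
Step 2: Count runs R = 12.
Step 3: Under H0 (random ordering), E[R] = 2*n_A*n_B/(n_A+n_B) + 1 = 2*8*8/16 + 1 = 9.0000.
        Var[R] = 2*n_A*n_B*(2*n_A*n_B - n_A - n_B) / ((n_A+n_B)^2 * (n_A+n_B-1)) = 14336/3840 = 3.7333.
        SD[R] = 1.9322.
Step 4: Continuity-corrected z = (R - 0.5 - E[R]) / SD[R] = (12 - 0.5 - 9.0000) / 1.9322 = 1.2939.
Step 5: Two-sided p-value via normal approximation = 2*(1 - Phi(|z|)) = 0.195709.
Step 6: alpha = 0.05. fail to reject H0.

R = 12, z = 1.2939, p = 0.195709, fail to reject H0.


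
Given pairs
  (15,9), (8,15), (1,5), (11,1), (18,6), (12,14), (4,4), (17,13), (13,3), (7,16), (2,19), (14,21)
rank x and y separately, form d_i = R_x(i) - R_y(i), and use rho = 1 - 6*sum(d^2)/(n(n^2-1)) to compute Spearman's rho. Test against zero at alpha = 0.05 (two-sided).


Step 1: Rank x and y separately (midranks; no ties here).
rank(x): 15->10, 8->5, 1->1, 11->6, 18->12, 12->7, 4->3, 17->11, 13->8, 7->4, 2->2, 14->9
rank(y): 9->6, 15->9, 5->4, 1->1, 6->5, 14->8, 4->3, 13->7, 3->2, 16->10, 19->11, 21->12
Step 2: d_i = R_x(i) - R_y(i); compute d_i^2.
  (10-6)^2=16, (5-9)^2=16, (1-4)^2=9, (6-1)^2=25, (12-5)^2=49, (7-8)^2=1, (3-3)^2=0, (11-7)^2=16, (8-2)^2=36, (4-10)^2=36, (2-11)^2=81, (9-12)^2=9
sum(d^2) = 294.
Step 3: rho = 1 - 6*294 / (12*(12^2 - 1)) = 1 - 1764/1716 = -0.027972.
Step 4: Under H0, t = rho * sqrt((n-2)/(1-rho^2)) = -0.0885 ~ t(10).
Step 5: Two-sided p-value from the t-distribution with 10 df = 0.931234.
Step 6: alpha = 0.05. fail to reject H0.

rho = -0.0280, p = 0.931234, fail to reject H0 at alpha = 0.05.


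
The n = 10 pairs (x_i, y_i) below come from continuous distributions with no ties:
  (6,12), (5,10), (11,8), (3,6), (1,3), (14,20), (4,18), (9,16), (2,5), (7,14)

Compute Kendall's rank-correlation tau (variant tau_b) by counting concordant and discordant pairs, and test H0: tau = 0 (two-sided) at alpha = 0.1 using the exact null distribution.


Step 1: Enumerate the 45 unordered pairs (i,j) with i<j and classify each by sign(x_j-x_i) * sign(y_j-y_i).
  (1,2):dx=-1,dy=-2->C; (1,3):dx=+5,dy=-4->D; (1,4):dx=-3,dy=-6->C; (1,5):dx=-5,dy=-9->C
  (1,6):dx=+8,dy=+8->C; (1,7):dx=-2,dy=+6->D; (1,8):dx=+3,dy=+4->C; (1,9):dx=-4,dy=-7->C
  (1,10):dx=+1,dy=+2->C; (2,3):dx=+6,dy=-2->D; (2,4):dx=-2,dy=-4->C; (2,5):dx=-4,dy=-7->C
  (2,6):dx=+9,dy=+10->C; (2,7):dx=-1,dy=+8->D; (2,8):dx=+4,dy=+6->C; (2,9):dx=-3,dy=-5->C
  (2,10):dx=+2,dy=+4->C; (3,4):dx=-8,dy=-2->C; (3,5):dx=-10,dy=-5->C; (3,6):dx=+3,dy=+12->C
  (3,7):dx=-7,dy=+10->D; (3,8):dx=-2,dy=+8->D; (3,9):dx=-9,dy=-3->C; (3,10):dx=-4,dy=+6->D
  (4,5):dx=-2,dy=-3->C; (4,6):dx=+11,dy=+14->C; (4,7):dx=+1,dy=+12->C; (4,8):dx=+6,dy=+10->C
  (4,9):dx=-1,dy=-1->C; (4,10):dx=+4,dy=+8->C; (5,6):dx=+13,dy=+17->C; (5,7):dx=+3,dy=+15->C
  (5,8):dx=+8,dy=+13->C; (5,9):dx=+1,dy=+2->C; (5,10):dx=+6,dy=+11->C; (6,7):dx=-10,dy=-2->C
  (6,8):dx=-5,dy=-4->C; (6,9):dx=-12,dy=-15->C; (6,10):dx=-7,dy=-6->C; (7,8):dx=+5,dy=-2->D
  (7,9):dx=-2,dy=-13->C; (7,10):dx=+3,dy=-4->D; (8,9):dx=-7,dy=-11->C; (8,10):dx=-2,dy=-2->C
  (9,10):dx=+5,dy=+9->C
Step 2: C = 36, D = 9, total pairs = 45.
Step 3: tau = (C - D)/(n(n-1)/2) = (36 - 9)/45 = 0.600000.
Step 4: Exact two-sided p-value (enumerate n! = 3628800 permutations of y under H0): p = 0.016666.
Step 5: alpha = 0.1. reject H0.

tau_b = 0.6000 (C=36, D=9), p = 0.016666, reject H0.


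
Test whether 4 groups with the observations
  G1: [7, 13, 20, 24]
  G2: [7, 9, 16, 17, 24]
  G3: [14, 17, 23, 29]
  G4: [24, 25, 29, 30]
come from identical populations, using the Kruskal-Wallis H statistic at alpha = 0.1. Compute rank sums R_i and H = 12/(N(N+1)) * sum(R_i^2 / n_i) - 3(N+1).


Step 1: Combine all N = 17 observations and assign midranks.
sorted (value, group, rank): (7,G1,1.5), (7,G2,1.5), (9,G2,3), (13,G1,4), (14,G3,5), (16,G2,6), (17,G2,7.5), (17,G3,7.5), (20,G1,9), (23,G3,10), (24,G1,12), (24,G2,12), (24,G4,12), (25,G4,14), (29,G3,15.5), (29,G4,15.5), (30,G4,17)
Step 2: Sum ranks within each group.
R_1 = 26.5 (n_1 = 4)
R_2 = 30 (n_2 = 5)
R_3 = 38 (n_3 = 4)
R_4 = 58.5 (n_4 = 4)
Step 3: H = 12/(N(N+1)) * sum(R_i^2/n_i) - 3(N+1)
     = 12/(17*18) * (26.5^2/4 + 30^2/5 + 38^2/4 + 58.5^2/4) - 3*18
     = 0.039216 * 1572.12 - 54
     = 7.651961.
Step 4: Ties present; correction factor C = 1 - 42/(17^3 - 17) = 0.991422. Corrected H = 7.651961 / 0.991422 = 7.718171.
Step 5: Under H0, H ~ chi^2(3); p-value = 0.052210.
Step 6: alpha = 0.1. reject H0.

H = 7.7182, df = 3, p = 0.052210, reject H0.


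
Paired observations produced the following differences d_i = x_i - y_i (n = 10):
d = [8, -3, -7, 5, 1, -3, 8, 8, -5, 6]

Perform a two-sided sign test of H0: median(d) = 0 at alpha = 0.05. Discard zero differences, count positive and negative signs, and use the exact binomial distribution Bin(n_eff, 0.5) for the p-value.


Step 1: Discard zero differences. Original n = 10; n_eff = number of nonzero differences = 10.
Nonzero differences (with sign): +8, -3, -7, +5, +1, -3, +8, +8, -5, +6
Step 2: Count signs: positive = 6, negative = 4.
Step 3: Under H0: P(positive) = 0.5, so the number of positives S ~ Bin(10, 0.5).
Step 4: Two-sided exact p-value = sum of Bin(10,0.5) probabilities at or below the observed probability = 0.753906.
Step 5: alpha = 0.05. fail to reject H0.

n_eff = 10, pos = 6, neg = 4, p = 0.753906, fail to reject H0.


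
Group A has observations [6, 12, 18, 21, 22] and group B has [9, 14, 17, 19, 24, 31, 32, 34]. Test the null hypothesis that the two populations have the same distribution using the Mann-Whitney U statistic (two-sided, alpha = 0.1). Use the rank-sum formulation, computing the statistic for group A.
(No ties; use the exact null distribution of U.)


Step 1: Combine and sort all 13 observations; assign midranks.
sorted (value, group): (6,X), (9,Y), (12,X), (14,Y), (17,Y), (18,X), (19,Y), (21,X), (22,X), (24,Y), (31,Y), (32,Y), (34,Y)
ranks: 6->1, 9->2, 12->3, 14->4, 17->5, 18->6, 19->7, 21->8, 22->9, 24->10, 31->11, 32->12, 34->13
Step 2: Rank sum for X: R1 = 1 + 3 + 6 + 8 + 9 = 27.
Step 3: U_X = R1 - n1(n1+1)/2 = 27 - 5*6/2 = 27 - 15 = 12.
       U_Y = n1*n2 - U_X = 40 - 12 = 28.
Step 4: No ties, so the exact null distribution of U (based on enumerating the C(13,5) = 1287 equally likely rank assignments) gives the two-sided p-value.
Step 5: p-value = 0.284382; compare to alpha = 0.1. fail to reject H0.

U_X = 12, p = 0.284382, fail to reject H0 at alpha = 0.1.


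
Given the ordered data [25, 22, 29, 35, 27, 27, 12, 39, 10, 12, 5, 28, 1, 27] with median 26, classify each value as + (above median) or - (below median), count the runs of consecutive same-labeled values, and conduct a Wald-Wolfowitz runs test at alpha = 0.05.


Step 1: Compute median = 26; label A = above, B = below.
Labels in order: BBAAAABABBBABA  (n_A = 7, n_B = 7)
Step 2: Count runs R = 8.
Step 3: Under H0 (random ordering), E[R] = 2*n_A*n_B/(n_A+n_B) + 1 = 2*7*7/14 + 1 = 8.0000.
        Var[R] = 2*n_A*n_B*(2*n_A*n_B - n_A - n_B) / ((n_A+n_B)^2 * (n_A+n_B-1)) = 8232/2548 = 3.2308.
        SD[R] = 1.7974.
Step 4: R = E[R], so z = 0 with no continuity correction.
Step 5: Two-sided p-value via normal approximation = 2*(1 - Phi(|z|)) = 1.000000.
Step 6: alpha = 0.05. fail to reject H0.

R = 8, z = 0.0000, p = 1.000000, fail to reject H0.


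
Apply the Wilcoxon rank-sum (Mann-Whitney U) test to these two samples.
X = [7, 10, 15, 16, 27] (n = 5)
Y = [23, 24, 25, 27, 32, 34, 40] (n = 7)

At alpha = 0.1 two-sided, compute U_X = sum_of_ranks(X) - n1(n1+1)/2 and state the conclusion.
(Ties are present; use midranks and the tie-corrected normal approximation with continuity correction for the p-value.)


Step 1: Combine and sort all 12 observations; assign midranks.
sorted (value, group): (7,X), (10,X), (15,X), (16,X), (23,Y), (24,Y), (25,Y), (27,X), (27,Y), (32,Y), (34,Y), (40,Y)
ranks: 7->1, 10->2, 15->3, 16->4, 23->5, 24->6, 25->7, 27->8.5, 27->8.5, 32->10, 34->11, 40->12
Step 2: Rank sum for X: R1 = 1 + 2 + 3 + 4 + 8.5 = 18.5.
Step 3: U_X = R1 - n1(n1+1)/2 = 18.5 - 5*6/2 = 18.5 - 15 = 3.5.
       U_Y = n1*n2 - U_X = 35 - 3.5 = 31.5.
Step 4: Ties are present, so use the tie-corrected normal approximation (with continuity correction) for the p-value.
Step 5: p-value = 0.028075; compare to alpha = 0.1. reject H0.

U_X = 3.5, p = 0.028075, reject H0 at alpha = 0.1.


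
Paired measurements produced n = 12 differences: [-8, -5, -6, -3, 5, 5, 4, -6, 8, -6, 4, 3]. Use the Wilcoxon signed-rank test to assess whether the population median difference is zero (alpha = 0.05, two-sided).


Step 1: Drop any zero differences (none here) and take |d_i|.
|d| = [8, 5, 6, 3, 5, 5, 4, 6, 8, 6, 4, 3]
Step 2: Midrank |d_i| (ties get averaged ranks).
ranks: |8|->11.5, |5|->6, |6|->9, |3|->1.5, |5|->6, |5|->6, |4|->3.5, |6|->9, |8|->11.5, |6|->9, |4|->3.5, |3|->1.5
Step 3: Attach original signs; sum ranks with positive sign and with negative sign.
W+ = 6 + 6 + 3.5 + 11.5 + 3.5 + 1.5 = 32
W- = 11.5 + 6 + 9 + 1.5 + 9 + 9 = 46
(Check: W+ + W- = 78 should equal n(n+1)/2 = 78.)
Step 4: Test statistic W = min(W+, W-) = 32.
Step 5: Ties in |d|, so use the tie-corrected normal approximation.
        E[W] = n(n+1)/4 = 12*13/4 = 39.
        Tie groups: |d|=3 (t=2), |d|=4 (t=2), |d|=5 (t=3), |d|=6 (t=3), |d|=8 (t=2); sum(t^3 - t) = 66.
        Var[W] = n(n+1)(2n+1)/24 - sum(t^3-t)/48 = 3900/24 - 66/48 = 161.125.
        z = (W - E[W]) / sqrt(Var[W]) = (32 - 39) / 12.6935 = -0.5515.
        Two-sided p = 2*Phi(z) = 0.581316.
Step 6: alpha = 0.05. fail to reject H0.

W+ = 32, W- = 46, W = min = 32, p = 0.581316, fail to reject H0.


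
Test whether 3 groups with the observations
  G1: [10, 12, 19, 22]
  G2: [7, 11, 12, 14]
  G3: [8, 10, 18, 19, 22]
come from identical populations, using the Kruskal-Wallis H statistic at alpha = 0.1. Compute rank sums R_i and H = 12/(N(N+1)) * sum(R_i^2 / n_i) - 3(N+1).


Step 1: Combine all N = 13 observations and assign midranks.
sorted (value, group, rank): (7,G2,1), (8,G3,2), (10,G1,3.5), (10,G3,3.5), (11,G2,5), (12,G1,6.5), (12,G2,6.5), (14,G2,8), (18,G3,9), (19,G1,10.5), (19,G3,10.5), (22,G1,12.5), (22,G3,12.5)
Step 2: Sum ranks within each group.
R_1 = 33 (n_1 = 4)
R_2 = 20.5 (n_2 = 4)
R_3 = 37.5 (n_3 = 5)
Step 3: H = 12/(N(N+1)) * sum(R_i^2/n_i) - 3(N+1)
     = 12/(13*14) * (33^2/4 + 20.5^2/4 + 37.5^2/5) - 3*14
     = 0.065934 * 658.562 - 42
     = 1.421703.
Step 4: Ties present; correction factor C = 1 - 24/(13^3 - 13) = 0.989011. Corrected H = 1.421703 / 0.989011 = 1.437500.
Step 5: Under H0, H ~ chi^2(2); p-value = 0.487361.
Step 6: alpha = 0.1. fail to reject H0.

H = 1.4375, df = 2, p = 0.487361, fail to reject H0.


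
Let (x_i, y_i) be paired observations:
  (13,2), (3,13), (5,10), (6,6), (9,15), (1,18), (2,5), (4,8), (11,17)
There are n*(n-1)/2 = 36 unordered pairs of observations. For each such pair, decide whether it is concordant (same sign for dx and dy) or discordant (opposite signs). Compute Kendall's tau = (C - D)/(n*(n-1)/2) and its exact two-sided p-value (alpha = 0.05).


Step 1: Enumerate the 36 unordered pairs (i,j) with i<j and classify each by sign(x_j-x_i) * sign(y_j-y_i).
  (1,2):dx=-10,dy=+11->D; (1,3):dx=-8,dy=+8->D; (1,4):dx=-7,dy=+4->D; (1,5):dx=-4,dy=+13->D
  (1,6):dx=-12,dy=+16->D; (1,7):dx=-11,dy=+3->D; (1,8):dx=-9,dy=+6->D; (1,9):dx=-2,dy=+15->D
  (2,3):dx=+2,dy=-3->D; (2,4):dx=+3,dy=-7->D; (2,5):dx=+6,dy=+2->C; (2,6):dx=-2,dy=+5->D
  (2,7):dx=-1,dy=-8->C; (2,8):dx=+1,dy=-5->D; (2,9):dx=+8,dy=+4->C; (3,4):dx=+1,dy=-4->D
  (3,5):dx=+4,dy=+5->C; (3,6):dx=-4,dy=+8->D; (3,7):dx=-3,dy=-5->C; (3,8):dx=-1,dy=-2->C
  (3,9):dx=+6,dy=+7->C; (4,5):dx=+3,dy=+9->C; (4,6):dx=-5,dy=+12->D; (4,7):dx=-4,dy=-1->C
  (4,8):dx=-2,dy=+2->D; (4,9):dx=+5,dy=+11->C; (5,6):dx=-8,dy=+3->D; (5,7):dx=-7,dy=-10->C
  (5,8):dx=-5,dy=-7->C; (5,9):dx=+2,dy=+2->C; (6,7):dx=+1,dy=-13->D; (6,8):dx=+3,dy=-10->D
  (6,9):dx=+10,dy=-1->D; (7,8):dx=+2,dy=+3->C; (7,9):dx=+9,dy=+12->C; (8,9):dx=+7,dy=+9->C
Step 2: C = 16, D = 20, total pairs = 36.
Step 3: tau = (C - D)/(n(n-1)/2) = (16 - 20)/36 = -0.111111.
Step 4: Exact two-sided p-value (enumerate n! = 362880 permutations of y under H0): p = 0.761414.
Step 5: alpha = 0.05. fail to reject H0.

tau_b = -0.1111 (C=16, D=20), p = 0.761414, fail to reject H0.


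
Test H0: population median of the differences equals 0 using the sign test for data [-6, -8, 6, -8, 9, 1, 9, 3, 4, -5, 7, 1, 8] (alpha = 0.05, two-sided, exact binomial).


Step 1: Discard zero differences. Original n = 13; n_eff = number of nonzero differences = 13.
Nonzero differences (with sign): -6, -8, +6, -8, +9, +1, +9, +3, +4, -5, +7, +1, +8
Step 2: Count signs: positive = 9, negative = 4.
Step 3: Under H0: P(positive) = 0.5, so the number of positives S ~ Bin(13, 0.5).
Step 4: Two-sided exact p-value = sum of Bin(13,0.5) probabilities at or below the observed probability = 0.266846.
Step 5: alpha = 0.05. fail to reject H0.

n_eff = 13, pos = 9, neg = 4, p = 0.266846, fail to reject H0.


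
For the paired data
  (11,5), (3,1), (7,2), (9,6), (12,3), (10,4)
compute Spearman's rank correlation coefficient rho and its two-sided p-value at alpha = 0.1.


Step 1: Rank x and y separately (midranks; no ties here).
rank(x): 11->5, 3->1, 7->2, 9->3, 12->6, 10->4
rank(y): 5->5, 1->1, 2->2, 6->6, 3->3, 4->4
Step 2: d_i = R_x(i) - R_y(i); compute d_i^2.
  (5-5)^2=0, (1-1)^2=0, (2-2)^2=0, (3-6)^2=9, (6-3)^2=9, (4-4)^2=0
sum(d^2) = 18.
Step 3: rho = 1 - 6*18 / (6*(6^2 - 1)) = 1 - 108/210 = 0.485714.
Step 4: Under H0, t = rho * sqrt((n-2)/(1-rho^2)) = 1.1113 ~ t(4).
Step 5: Two-sided p-value from the t-distribution with 4 df = 0.328723.
Step 6: alpha = 0.1. fail to reject H0.

rho = 0.4857, p = 0.328723, fail to reject H0 at alpha = 0.1.


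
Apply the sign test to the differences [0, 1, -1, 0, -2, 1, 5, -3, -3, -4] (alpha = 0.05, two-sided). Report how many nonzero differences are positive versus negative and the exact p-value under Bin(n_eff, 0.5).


Step 1: Discard zero differences. Original n = 10; n_eff = number of nonzero differences = 8.
Nonzero differences (with sign): +1, -1, -2, +1, +5, -3, -3, -4
Step 2: Count signs: positive = 3, negative = 5.
Step 3: Under H0: P(positive) = 0.5, so the number of positives S ~ Bin(8, 0.5).
Step 4: Two-sided exact p-value = sum of Bin(8,0.5) probabilities at or below the observed probability = 0.726562.
Step 5: alpha = 0.05. fail to reject H0.

n_eff = 8, pos = 3, neg = 5, p = 0.726562, fail to reject H0.


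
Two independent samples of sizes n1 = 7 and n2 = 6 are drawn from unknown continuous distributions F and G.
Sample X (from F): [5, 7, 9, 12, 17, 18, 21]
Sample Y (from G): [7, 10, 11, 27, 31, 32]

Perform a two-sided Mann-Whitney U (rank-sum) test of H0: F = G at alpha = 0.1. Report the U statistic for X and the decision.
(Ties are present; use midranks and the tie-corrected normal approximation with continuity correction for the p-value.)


Step 1: Combine and sort all 13 observations; assign midranks.
sorted (value, group): (5,X), (7,X), (7,Y), (9,X), (10,Y), (11,Y), (12,X), (17,X), (18,X), (21,X), (27,Y), (31,Y), (32,Y)
ranks: 5->1, 7->2.5, 7->2.5, 9->4, 10->5, 11->6, 12->7, 17->8, 18->9, 21->10, 27->11, 31->12, 32->13
Step 2: Rank sum for X: R1 = 1 + 2.5 + 4 + 7 + 8 + 9 + 10 = 41.5.
Step 3: U_X = R1 - n1(n1+1)/2 = 41.5 - 7*8/2 = 41.5 - 28 = 13.5.
       U_Y = n1*n2 - U_X = 42 - 13.5 = 28.5.
Step 4: Ties are present, so use the tie-corrected normal approximation (with continuity correction) for the p-value.
Step 5: p-value = 0.316645; compare to alpha = 0.1. fail to reject H0.

U_X = 13.5, p = 0.316645, fail to reject H0 at alpha = 0.1.


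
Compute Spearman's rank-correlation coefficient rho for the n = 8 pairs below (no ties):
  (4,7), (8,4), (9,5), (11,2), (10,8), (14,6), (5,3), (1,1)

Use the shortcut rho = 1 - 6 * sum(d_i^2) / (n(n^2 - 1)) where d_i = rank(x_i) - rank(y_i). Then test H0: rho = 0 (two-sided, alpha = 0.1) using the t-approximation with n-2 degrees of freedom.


Step 1: Rank x and y separately (midranks; no ties here).
rank(x): 4->2, 8->4, 9->5, 11->7, 10->6, 14->8, 5->3, 1->1
rank(y): 7->7, 4->4, 5->5, 2->2, 8->8, 6->6, 3->3, 1->1
Step 2: d_i = R_x(i) - R_y(i); compute d_i^2.
  (2-7)^2=25, (4-4)^2=0, (5-5)^2=0, (7-2)^2=25, (6-8)^2=4, (8-6)^2=4, (3-3)^2=0, (1-1)^2=0
sum(d^2) = 58.
Step 3: rho = 1 - 6*58 / (8*(8^2 - 1)) = 1 - 348/504 = 0.309524.
Step 4: Under H0, t = rho * sqrt((n-2)/(1-rho^2)) = 0.7973 ~ t(6).
Step 5: Two-sided p-value from the t-distribution with 6 df = 0.455645.
Step 6: alpha = 0.1. fail to reject H0.

rho = 0.3095, p = 0.455645, fail to reject H0 at alpha = 0.1.


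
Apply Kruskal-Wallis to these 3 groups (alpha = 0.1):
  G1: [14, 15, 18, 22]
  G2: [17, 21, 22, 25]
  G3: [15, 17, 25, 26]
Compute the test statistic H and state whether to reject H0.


Step 1: Combine all N = 12 observations and assign midranks.
sorted (value, group, rank): (14,G1,1), (15,G1,2.5), (15,G3,2.5), (17,G2,4.5), (17,G3,4.5), (18,G1,6), (21,G2,7), (22,G1,8.5), (22,G2,8.5), (25,G2,10.5), (25,G3,10.5), (26,G3,12)
Step 2: Sum ranks within each group.
R_1 = 18 (n_1 = 4)
R_2 = 30.5 (n_2 = 4)
R_3 = 29.5 (n_3 = 4)
Step 3: H = 12/(N(N+1)) * sum(R_i^2/n_i) - 3(N+1)
     = 12/(12*13) * (18^2/4 + 30.5^2/4 + 29.5^2/4) - 3*13
     = 0.076923 * 531.125 - 39
     = 1.855769.
Step 4: Ties present; correction factor C = 1 - 24/(12^3 - 12) = 0.986014. Corrected H = 1.855769 / 0.986014 = 1.882092.
Step 5: Under H0, H ~ chi^2(2); p-value = 0.390219.
Step 6: alpha = 0.1. fail to reject H0.

H = 1.8821, df = 2, p = 0.390219, fail to reject H0.


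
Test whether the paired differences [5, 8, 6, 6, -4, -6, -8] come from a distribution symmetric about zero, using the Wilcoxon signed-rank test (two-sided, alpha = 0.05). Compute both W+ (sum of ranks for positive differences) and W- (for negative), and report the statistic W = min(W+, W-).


Step 1: Drop any zero differences (none here) and take |d_i|.
|d| = [5, 8, 6, 6, 4, 6, 8]
Step 2: Midrank |d_i| (ties get averaged ranks).
ranks: |5|->2, |8|->6.5, |6|->4, |6|->4, |4|->1, |6|->4, |8|->6.5
Step 3: Attach original signs; sum ranks with positive sign and with negative sign.
W+ = 2 + 6.5 + 4 + 4 = 16.5
W- = 1 + 4 + 6.5 = 11.5
(Check: W+ + W- = 28 should equal n(n+1)/2 = 28.)
Step 4: Test statistic W = min(W+, W-) = 11.5.
Step 5: Ties in |d|, so use the tie-corrected normal approximation.
        E[W] = n(n+1)/4 = 7*8/4 = 14.
        Tie groups: |d|=6 (t=3), |d|=8 (t=2); sum(t^3 - t) = 30.
        Var[W] = n(n+1)(2n+1)/24 - sum(t^3-t)/48 = 840/24 - 30/48 = 34.375.
        z = (W - E[W]) / sqrt(Var[W]) = (11.5 - 14) / 5.8630 = -0.4264.
        Two-sided p = 2*Phi(z) = 0.669815.
Step 6: alpha = 0.05. fail to reject H0.

W+ = 16.5, W- = 11.5, W = min = 11.5, p = 0.669815, fail to reject H0.


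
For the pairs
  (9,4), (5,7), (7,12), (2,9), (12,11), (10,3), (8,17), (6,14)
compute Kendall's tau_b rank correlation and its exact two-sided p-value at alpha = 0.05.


Step 1: Enumerate the 28 unordered pairs (i,j) with i<j and classify each by sign(x_j-x_i) * sign(y_j-y_i).
  (1,2):dx=-4,dy=+3->D; (1,3):dx=-2,dy=+8->D; (1,4):dx=-7,dy=+5->D; (1,5):dx=+3,dy=+7->C
  (1,6):dx=+1,dy=-1->D; (1,7):dx=-1,dy=+13->D; (1,8):dx=-3,dy=+10->D; (2,3):dx=+2,dy=+5->C
  (2,4):dx=-3,dy=+2->D; (2,5):dx=+7,dy=+4->C; (2,6):dx=+5,dy=-4->D; (2,7):dx=+3,dy=+10->C
  (2,8):dx=+1,dy=+7->C; (3,4):dx=-5,dy=-3->C; (3,5):dx=+5,dy=-1->D; (3,6):dx=+3,dy=-9->D
  (3,7):dx=+1,dy=+5->C; (3,8):dx=-1,dy=+2->D; (4,5):dx=+10,dy=+2->C; (4,6):dx=+8,dy=-6->D
  (4,7):dx=+6,dy=+8->C; (4,8):dx=+4,dy=+5->C; (5,6):dx=-2,dy=-8->C; (5,7):dx=-4,dy=+6->D
  (5,8):dx=-6,dy=+3->D; (6,7):dx=-2,dy=+14->D; (6,8):dx=-4,dy=+11->D; (7,8):dx=-2,dy=-3->C
Step 2: C = 12, D = 16, total pairs = 28.
Step 3: tau = (C - D)/(n(n-1)/2) = (12 - 16)/28 = -0.142857.
Step 4: Exact two-sided p-value (enumerate n! = 40320 permutations of y under H0): p = 0.719544.
Step 5: alpha = 0.05. fail to reject H0.

tau_b = -0.1429 (C=12, D=16), p = 0.719544, fail to reject H0.


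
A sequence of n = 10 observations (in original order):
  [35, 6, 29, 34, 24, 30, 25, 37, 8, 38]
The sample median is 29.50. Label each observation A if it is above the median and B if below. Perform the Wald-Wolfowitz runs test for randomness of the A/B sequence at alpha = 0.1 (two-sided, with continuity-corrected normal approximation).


Step 1: Compute median = 29.50; label A = above, B = below.
Labels in order: ABBABABABA  (n_A = 5, n_B = 5)
Step 2: Count runs R = 9.
Step 3: Under H0 (random ordering), E[R] = 2*n_A*n_B/(n_A+n_B) + 1 = 2*5*5/10 + 1 = 6.0000.
        Var[R] = 2*n_A*n_B*(2*n_A*n_B - n_A - n_B) / ((n_A+n_B)^2 * (n_A+n_B-1)) = 2000/900 = 2.2222.
        SD[R] = 1.4907.
Step 4: Continuity-corrected z = (R - 0.5 - E[R]) / SD[R] = (9 - 0.5 - 6.0000) / 1.4907 = 1.6771.
Step 5: Two-sided p-value via normal approximation = 2*(1 - Phi(|z|)) = 0.093533.
Step 6: alpha = 0.1. reject H0.

R = 9, z = 1.6771, p = 0.093533, reject H0.


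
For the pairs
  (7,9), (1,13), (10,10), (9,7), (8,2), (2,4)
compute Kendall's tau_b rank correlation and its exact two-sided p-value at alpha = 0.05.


Step 1: Enumerate the 15 unordered pairs (i,j) with i<j and classify each by sign(x_j-x_i) * sign(y_j-y_i).
  (1,2):dx=-6,dy=+4->D; (1,3):dx=+3,dy=+1->C; (1,4):dx=+2,dy=-2->D; (1,5):dx=+1,dy=-7->D
  (1,6):dx=-5,dy=-5->C; (2,3):dx=+9,dy=-3->D; (2,4):dx=+8,dy=-6->D; (2,5):dx=+7,dy=-11->D
  (2,6):dx=+1,dy=-9->D; (3,4):dx=-1,dy=-3->C; (3,5):dx=-2,dy=-8->C; (3,6):dx=-8,dy=-6->C
  (4,5):dx=-1,dy=-5->C; (4,6):dx=-7,dy=-3->C; (5,6):dx=-6,dy=+2->D
Step 2: C = 7, D = 8, total pairs = 15.
Step 3: tau = (C - D)/(n(n-1)/2) = (7 - 8)/15 = -0.066667.
Step 4: Exact two-sided p-value (enumerate n! = 720 permutations of y under H0): p = 1.000000.
Step 5: alpha = 0.05. fail to reject H0.

tau_b = -0.0667 (C=7, D=8), p = 1.000000, fail to reject H0.


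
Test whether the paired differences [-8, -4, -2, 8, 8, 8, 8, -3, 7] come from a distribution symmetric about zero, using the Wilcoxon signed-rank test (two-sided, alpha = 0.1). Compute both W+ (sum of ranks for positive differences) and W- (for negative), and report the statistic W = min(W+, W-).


Step 1: Drop any zero differences (none here) and take |d_i|.
|d| = [8, 4, 2, 8, 8, 8, 8, 3, 7]
Step 2: Midrank |d_i| (ties get averaged ranks).
ranks: |8|->7, |4|->3, |2|->1, |8|->7, |8|->7, |8|->7, |8|->7, |3|->2, |7|->4
Step 3: Attach original signs; sum ranks with positive sign and with negative sign.
W+ = 7 + 7 + 7 + 7 + 4 = 32
W- = 7 + 3 + 1 + 2 = 13
(Check: W+ + W- = 45 should equal n(n+1)/2 = 45.)
Step 4: Test statistic W = min(W+, W-) = 13.
Step 5: Ties in |d|, so use the tie-corrected normal approximation.
        E[W] = n(n+1)/4 = 9*10/4 = 22.5.
        Tie groups: |d|=8 (t=5); sum(t^3 - t) = 120.
        Var[W] = n(n+1)(2n+1)/24 - sum(t^3-t)/48 = 1710/24 - 120/48 = 68.75.
        z = (W - E[W]) / sqrt(Var[W]) = (13 - 22.5) / 8.2916 = -1.1457.
        Two-sided p = 2*Phi(z) = 0.251901.
Step 6: alpha = 0.1. fail to reject H0.

W+ = 32, W- = 13, W = min = 13, p = 0.251901, fail to reject H0.


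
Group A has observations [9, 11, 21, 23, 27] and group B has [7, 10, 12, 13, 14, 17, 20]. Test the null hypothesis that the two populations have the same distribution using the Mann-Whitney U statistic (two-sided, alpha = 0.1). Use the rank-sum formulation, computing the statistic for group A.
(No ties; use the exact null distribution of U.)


Step 1: Combine and sort all 12 observations; assign midranks.
sorted (value, group): (7,Y), (9,X), (10,Y), (11,X), (12,Y), (13,Y), (14,Y), (17,Y), (20,Y), (21,X), (23,X), (27,X)
ranks: 7->1, 9->2, 10->3, 11->4, 12->5, 13->6, 14->7, 17->8, 20->9, 21->10, 23->11, 27->12
Step 2: Rank sum for X: R1 = 2 + 4 + 10 + 11 + 12 = 39.
Step 3: U_X = R1 - n1(n1+1)/2 = 39 - 5*6/2 = 39 - 15 = 24.
       U_Y = n1*n2 - U_X = 35 - 24 = 11.
Step 4: No ties, so the exact null distribution of U (based on enumerating the C(12,5) = 792 equally likely rank assignments) gives the two-sided p-value.
Step 5: p-value = 0.343434; compare to alpha = 0.1. fail to reject H0.

U_X = 24, p = 0.343434, fail to reject H0 at alpha = 0.1.


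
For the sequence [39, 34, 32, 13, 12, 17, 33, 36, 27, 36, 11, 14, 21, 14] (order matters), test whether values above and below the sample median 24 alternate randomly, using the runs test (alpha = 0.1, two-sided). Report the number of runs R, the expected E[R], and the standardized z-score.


Step 1: Compute median = 24; label A = above, B = below.
Labels in order: AAABBBAAAABBBB  (n_A = 7, n_B = 7)
Step 2: Count runs R = 4.
Step 3: Under H0 (random ordering), E[R] = 2*n_A*n_B/(n_A+n_B) + 1 = 2*7*7/14 + 1 = 8.0000.
        Var[R] = 2*n_A*n_B*(2*n_A*n_B - n_A - n_B) / ((n_A+n_B)^2 * (n_A+n_B-1)) = 8232/2548 = 3.2308.
        SD[R] = 1.7974.
Step 4: Continuity-corrected z = (R + 0.5 - E[R]) / SD[R] = (4 + 0.5 - 8.0000) / 1.7974 = -1.9472.
Step 5: Two-sided p-value via normal approximation = 2*(1 - Phi(|z|)) = 0.051508.
Step 6: alpha = 0.1. reject H0.

R = 4, z = -1.9472, p = 0.051508, reject H0.


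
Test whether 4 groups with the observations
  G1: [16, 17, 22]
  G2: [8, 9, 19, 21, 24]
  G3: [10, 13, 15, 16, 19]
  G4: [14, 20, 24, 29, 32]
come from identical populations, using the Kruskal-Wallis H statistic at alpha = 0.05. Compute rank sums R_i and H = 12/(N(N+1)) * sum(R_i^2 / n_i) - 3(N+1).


Step 1: Combine all N = 18 observations and assign midranks.
sorted (value, group, rank): (8,G2,1), (9,G2,2), (10,G3,3), (13,G3,4), (14,G4,5), (15,G3,6), (16,G1,7.5), (16,G3,7.5), (17,G1,9), (19,G2,10.5), (19,G3,10.5), (20,G4,12), (21,G2,13), (22,G1,14), (24,G2,15.5), (24,G4,15.5), (29,G4,17), (32,G4,18)
Step 2: Sum ranks within each group.
R_1 = 30.5 (n_1 = 3)
R_2 = 42 (n_2 = 5)
R_3 = 31 (n_3 = 5)
R_4 = 67.5 (n_4 = 5)
Step 3: H = 12/(N(N+1)) * sum(R_i^2/n_i) - 3(N+1)
     = 12/(18*19) * (30.5^2/3 + 42^2/5 + 31^2/5 + 67.5^2/5) - 3*19
     = 0.035088 * 1766.33 - 57
     = 4.976608.
Step 4: Ties present; correction factor C = 1 - 18/(18^3 - 18) = 0.996904. Corrected H = 4.976608 / 0.996904 = 4.992063.
Step 5: Under H0, H ~ chi^2(3); p-value = 0.172379.
Step 6: alpha = 0.05. fail to reject H0.

H = 4.9921, df = 3, p = 0.172379, fail to reject H0.


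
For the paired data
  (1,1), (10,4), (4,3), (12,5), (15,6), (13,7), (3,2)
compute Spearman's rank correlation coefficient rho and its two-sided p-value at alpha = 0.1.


Step 1: Rank x and y separately (midranks; no ties here).
rank(x): 1->1, 10->4, 4->3, 12->5, 15->7, 13->6, 3->2
rank(y): 1->1, 4->4, 3->3, 5->5, 6->6, 7->7, 2->2
Step 2: d_i = R_x(i) - R_y(i); compute d_i^2.
  (1-1)^2=0, (4-4)^2=0, (3-3)^2=0, (5-5)^2=0, (7-6)^2=1, (6-7)^2=1, (2-2)^2=0
sum(d^2) = 2.
Step 3: rho = 1 - 6*2 / (7*(7^2 - 1)) = 1 - 12/336 = 0.964286.
Step 4: Under H0, t = rho * sqrt((n-2)/(1-rho^2)) = 8.1408 ~ t(5).
Step 5: Two-sided p-value from the t-distribution with 5 df = 0.000454.
Step 6: alpha = 0.1. reject H0.

rho = 0.9643, p = 0.000454, reject H0 at alpha = 0.1.


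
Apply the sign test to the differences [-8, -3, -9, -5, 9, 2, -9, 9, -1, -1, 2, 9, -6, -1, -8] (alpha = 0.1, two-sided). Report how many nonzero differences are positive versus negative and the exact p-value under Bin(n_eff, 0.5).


Step 1: Discard zero differences. Original n = 15; n_eff = number of nonzero differences = 15.
Nonzero differences (with sign): -8, -3, -9, -5, +9, +2, -9, +9, -1, -1, +2, +9, -6, -1, -8
Step 2: Count signs: positive = 5, negative = 10.
Step 3: Under H0: P(positive) = 0.5, so the number of positives S ~ Bin(15, 0.5).
Step 4: Two-sided exact p-value = sum of Bin(15,0.5) probabilities at or below the observed probability = 0.301758.
Step 5: alpha = 0.1. fail to reject H0.

n_eff = 15, pos = 5, neg = 10, p = 0.301758, fail to reject H0.


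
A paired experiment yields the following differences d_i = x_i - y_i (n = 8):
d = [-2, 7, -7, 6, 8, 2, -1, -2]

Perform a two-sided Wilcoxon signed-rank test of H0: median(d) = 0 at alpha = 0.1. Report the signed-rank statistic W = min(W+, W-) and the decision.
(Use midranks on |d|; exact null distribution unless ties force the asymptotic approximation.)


Step 1: Drop any zero differences (none here) and take |d_i|.
|d| = [2, 7, 7, 6, 8, 2, 1, 2]
Step 2: Midrank |d_i| (ties get averaged ranks).
ranks: |2|->3, |7|->6.5, |7|->6.5, |6|->5, |8|->8, |2|->3, |1|->1, |2|->3
Step 3: Attach original signs; sum ranks with positive sign and with negative sign.
W+ = 6.5 + 5 + 8 + 3 = 22.5
W- = 3 + 6.5 + 1 + 3 = 13.5
(Check: W+ + W- = 36 should equal n(n+1)/2 = 36.)
Step 4: Test statistic W = min(W+, W-) = 13.5.
Step 5: Ties in |d|, so use the tie-corrected normal approximation.
        E[W] = n(n+1)/4 = 8*9/4 = 18.
        Tie groups: |d|=2 (t=3), |d|=7 (t=2); sum(t^3 - t) = 30.
        Var[W] = n(n+1)(2n+1)/24 - sum(t^3-t)/48 = 1224/24 - 30/48 = 50.375.
        z = (W - E[W]) / sqrt(Var[W]) = (13.5 - 18) / 7.0975 = -0.6340.
        Two-sided p = 2*Phi(z) = 0.526066.
Step 6: alpha = 0.1. fail to reject H0.

W+ = 22.5, W- = 13.5, W = min = 13.5, p = 0.526066, fail to reject H0.


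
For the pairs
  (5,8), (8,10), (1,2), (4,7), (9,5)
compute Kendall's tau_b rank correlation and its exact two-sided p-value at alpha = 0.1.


Step 1: Enumerate the 10 unordered pairs (i,j) with i<j and classify each by sign(x_j-x_i) * sign(y_j-y_i).
  (1,2):dx=+3,dy=+2->C; (1,3):dx=-4,dy=-6->C; (1,4):dx=-1,dy=-1->C; (1,5):dx=+4,dy=-3->D
  (2,3):dx=-7,dy=-8->C; (2,4):dx=-4,dy=-3->C; (2,5):dx=+1,dy=-5->D; (3,4):dx=+3,dy=+5->C
  (3,5):dx=+8,dy=+3->C; (4,5):dx=+5,dy=-2->D
Step 2: C = 7, D = 3, total pairs = 10.
Step 3: tau = (C - D)/(n(n-1)/2) = (7 - 3)/10 = 0.400000.
Step 4: Exact two-sided p-value (enumerate n! = 120 permutations of y under H0): p = 0.483333.
Step 5: alpha = 0.1. fail to reject H0.

tau_b = 0.4000 (C=7, D=3), p = 0.483333, fail to reject H0.


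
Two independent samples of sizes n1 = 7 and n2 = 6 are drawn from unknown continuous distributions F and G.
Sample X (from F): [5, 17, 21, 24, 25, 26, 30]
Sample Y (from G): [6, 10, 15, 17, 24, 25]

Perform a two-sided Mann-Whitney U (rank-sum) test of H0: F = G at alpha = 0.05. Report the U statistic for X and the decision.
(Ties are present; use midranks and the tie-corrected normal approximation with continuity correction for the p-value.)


Step 1: Combine and sort all 13 observations; assign midranks.
sorted (value, group): (5,X), (6,Y), (10,Y), (15,Y), (17,X), (17,Y), (21,X), (24,X), (24,Y), (25,X), (25,Y), (26,X), (30,X)
ranks: 5->1, 6->2, 10->3, 15->4, 17->5.5, 17->5.5, 21->7, 24->8.5, 24->8.5, 25->10.5, 25->10.5, 26->12, 30->13
Step 2: Rank sum for X: R1 = 1 + 5.5 + 7 + 8.5 + 10.5 + 12 + 13 = 57.5.
Step 3: U_X = R1 - n1(n1+1)/2 = 57.5 - 7*8/2 = 57.5 - 28 = 29.5.
       U_Y = n1*n2 - U_X = 42 - 29.5 = 12.5.
Step 4: Ties are present, so use the tie-corrected normal approximation (with continuity correction) for the p-value.
Step 5: p-value = 0.251135; compare to alpha = 0.05. fail to reject H0.

U_X = 29.5, p = 0.251135, fail to reject H0 at alpha = 0.05.


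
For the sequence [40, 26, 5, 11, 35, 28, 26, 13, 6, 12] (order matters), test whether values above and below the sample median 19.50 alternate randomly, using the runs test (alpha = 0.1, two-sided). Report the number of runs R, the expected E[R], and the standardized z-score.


Step 1: Compute median = 19.50; label A = above, B = below.
Labels in order: AABBAAABBB  (n_A = 5, n_B = 5)
Step 2: Count runs R = 4.
Step 3: Under H0 (random ordering), E[R] = 2*n_A*n_B/(n_A+n_B) + 1 = 2*5*5/10 + 1 = 6.0000.
        Var[R] = 2*n_A*n_B*(2*n_A*n_B - n_A - n_B) / ((n_A+n_B)^2 * (n_A+n_B-1)) = 2000/900 = 2.2222.
        SD[R] = 1.4907.
Step 4: Continuity-corrected z = (R + 0.5 - E[R]) / SD[R] = (4 + 0.5 - 6.0000) / 1.4907 = -1.0062.
Step 5: Two-sided p-value via normal approximation = 2*(1 - Phi(|z|)) = 0.314305.
Step 6: alpha = 0.1. fail to reject H0.

R = 4, z = -1.0062, p = 0.314305, fail to reject H0.
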